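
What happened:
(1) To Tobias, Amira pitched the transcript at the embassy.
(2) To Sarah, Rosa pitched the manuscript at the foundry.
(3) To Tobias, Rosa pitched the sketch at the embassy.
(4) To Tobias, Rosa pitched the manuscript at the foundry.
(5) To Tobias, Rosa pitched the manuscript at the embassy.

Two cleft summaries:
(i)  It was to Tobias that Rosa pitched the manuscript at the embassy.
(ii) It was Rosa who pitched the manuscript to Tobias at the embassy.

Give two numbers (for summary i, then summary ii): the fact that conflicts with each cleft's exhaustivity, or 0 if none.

0, 0

Summary (i) focuses "Tobias" (the recipient); background Rosa as agent and the manuscript as thing and at the embassy as setting. No fact matches that background with a different recipient, so 0.
Summary (ii) focuses "Rosa" (the agent); background the manuscript as thing and Tobias as recipient and at the embassy as setting. No fact matches that background with a different agent, so 0.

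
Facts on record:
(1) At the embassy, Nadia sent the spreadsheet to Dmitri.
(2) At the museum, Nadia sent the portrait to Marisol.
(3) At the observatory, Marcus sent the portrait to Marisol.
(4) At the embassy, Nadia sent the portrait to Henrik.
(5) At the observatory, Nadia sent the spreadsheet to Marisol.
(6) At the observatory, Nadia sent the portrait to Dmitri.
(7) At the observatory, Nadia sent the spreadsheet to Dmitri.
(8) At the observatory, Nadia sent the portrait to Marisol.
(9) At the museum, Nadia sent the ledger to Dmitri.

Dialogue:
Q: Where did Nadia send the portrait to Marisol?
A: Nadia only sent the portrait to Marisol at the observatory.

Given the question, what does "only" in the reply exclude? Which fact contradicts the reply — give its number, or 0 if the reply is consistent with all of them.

The question "Where did ...?" targets the setting, so in the reply the focus falls on "at the observatory".
"Only" then excludes alternative settings while the background — Nadia as agent and the portrait as thing and Marisol as recipient — is held fixed.
Fact (2) keeps Nadia as agent and the portrait as thing and Marisol as recipient but has setting = at the museum; that refutes the reply.
(Fact (5) would refute a reading with focus on the thing — but that is not what the question asks.)

2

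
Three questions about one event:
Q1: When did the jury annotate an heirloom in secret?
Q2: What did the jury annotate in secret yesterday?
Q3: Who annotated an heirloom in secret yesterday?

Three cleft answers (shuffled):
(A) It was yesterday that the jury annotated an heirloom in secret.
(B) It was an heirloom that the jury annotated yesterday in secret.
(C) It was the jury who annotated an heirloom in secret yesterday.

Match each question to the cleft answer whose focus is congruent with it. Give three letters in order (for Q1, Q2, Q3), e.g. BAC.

Q1 asks about the time; cleft (A) focuses "yesterday", which is the time — so Q1 → A.
Q2 asks about the direct object; cleft (B) focuses "an heirloom", which is the direct object — so Q2 → B.
Q3 asks about the subject (agent); cleft (C) focuses "the jury", which is the subject (agent) — so Q3 → C.
Mapping: Q1→A, Q2→B, Q3→C.

ABC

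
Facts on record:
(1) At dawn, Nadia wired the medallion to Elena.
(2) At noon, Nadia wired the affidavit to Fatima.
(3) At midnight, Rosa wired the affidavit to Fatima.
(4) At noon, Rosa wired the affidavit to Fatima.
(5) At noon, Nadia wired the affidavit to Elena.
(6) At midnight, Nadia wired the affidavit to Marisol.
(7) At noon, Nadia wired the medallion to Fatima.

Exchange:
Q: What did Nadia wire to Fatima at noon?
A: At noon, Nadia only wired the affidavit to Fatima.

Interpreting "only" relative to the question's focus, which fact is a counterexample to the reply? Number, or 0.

The question "What did ...?" targets the thing, so in the reply the focus falls on "the affidavit".
So "only" ranges over things; the rest (same agent, recipient, setting (Nadia / Fatima / at noon)) is presupposed.
Fact (7) keeps same agent, recipient, setting (Nadia / Fatima / at noon) but has thing = the medallion; that refutes the reply.
(Fact (5) would refute a reading with focus on the recipient — but that is not what the question asks.)

7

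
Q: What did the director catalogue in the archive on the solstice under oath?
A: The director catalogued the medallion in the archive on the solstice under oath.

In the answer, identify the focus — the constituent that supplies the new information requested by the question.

The wh-word "what" asks about the direct object.
In the answer, "the director", "in the archive", "under oath" and "on the solstice" are given — repeated from the question.
The constituent filling the direct object gap is "the medallion"; that is the focus and would carry nuclear stress.

the medallion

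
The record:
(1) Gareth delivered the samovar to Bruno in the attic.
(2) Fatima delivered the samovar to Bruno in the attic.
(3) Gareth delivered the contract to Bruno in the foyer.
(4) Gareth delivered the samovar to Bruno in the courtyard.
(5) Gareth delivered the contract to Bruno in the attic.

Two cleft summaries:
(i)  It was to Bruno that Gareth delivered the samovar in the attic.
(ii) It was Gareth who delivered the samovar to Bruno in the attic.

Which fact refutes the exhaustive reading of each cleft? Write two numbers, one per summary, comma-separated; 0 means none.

0, 2

(i): focus "Bruno". No fact shares agent = Gareth, thing = the samovar, setting = in the attic with a different recipient. 0.
(ii): focus "Gareth". Looking for thing = the samovar, recipient = Bruno, setting = in the attic with some other agent — fact (2) has Fatima there. Refuted.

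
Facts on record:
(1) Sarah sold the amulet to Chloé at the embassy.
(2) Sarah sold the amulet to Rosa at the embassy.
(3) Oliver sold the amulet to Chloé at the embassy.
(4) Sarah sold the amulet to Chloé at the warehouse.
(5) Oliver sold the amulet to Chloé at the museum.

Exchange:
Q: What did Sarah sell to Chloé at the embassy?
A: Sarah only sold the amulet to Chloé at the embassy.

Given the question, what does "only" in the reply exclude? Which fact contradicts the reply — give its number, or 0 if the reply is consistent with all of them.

The question "What did ...?" targets the thing, so in the reply the focus falls on "the amulet".
So "only" ranges over things; the rest (same agent, recipient, setting (Sarah / Chloé / at the embassy)) is presupposed.
No listed fact shares that background with another thing. Nothing contradicts the reply.
(Fact (2) would refute a reading with focus on the recipient — but that is not what the question asks.)

0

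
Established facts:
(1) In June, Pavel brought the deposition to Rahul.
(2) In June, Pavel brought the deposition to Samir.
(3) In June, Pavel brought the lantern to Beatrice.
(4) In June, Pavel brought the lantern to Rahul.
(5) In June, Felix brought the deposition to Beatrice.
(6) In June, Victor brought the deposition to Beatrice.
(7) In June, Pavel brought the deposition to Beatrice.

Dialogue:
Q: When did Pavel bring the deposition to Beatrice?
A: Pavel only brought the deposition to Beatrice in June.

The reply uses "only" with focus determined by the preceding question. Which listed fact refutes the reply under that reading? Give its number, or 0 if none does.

The question "When did ...?" targets the setting, so in the reply the focus falls on "in June".
So "only" ranges over settings; the rest (agent = Pavel, thing = the deposition, recipient = Beatrice) is presupposed.
No fact keeps agent = Pavel, thing = the deposition, recipient = Beatrice while changing the setting; every other fact differs on something backgrounded. The reply stands.
(Fact (3) would refute a reading with focus on the thing — but that is not what the question asks.)

0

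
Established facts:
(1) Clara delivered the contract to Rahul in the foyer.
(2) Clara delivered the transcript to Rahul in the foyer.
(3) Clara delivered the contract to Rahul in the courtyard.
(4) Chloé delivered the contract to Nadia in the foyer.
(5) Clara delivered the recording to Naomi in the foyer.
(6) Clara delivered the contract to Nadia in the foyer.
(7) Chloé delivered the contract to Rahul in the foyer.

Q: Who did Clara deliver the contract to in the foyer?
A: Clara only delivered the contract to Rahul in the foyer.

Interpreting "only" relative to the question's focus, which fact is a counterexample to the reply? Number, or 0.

6

The question "Who did ... to ...?" targets the recipient, so in the reply the focus falls on "Rahul".
"Only" then excludes alternative recipients while the background — same agent, thing, setting (Clara / the contract / in the foyer) — is held fixed.
Fact (6) keeps same agent, thing, setting (Clara / the contract / in the foyer) but has recipient = Nadia; that refutes the reply.
(Fact (3) would refute a reading with focus on the setting — but that is not what the question asks.)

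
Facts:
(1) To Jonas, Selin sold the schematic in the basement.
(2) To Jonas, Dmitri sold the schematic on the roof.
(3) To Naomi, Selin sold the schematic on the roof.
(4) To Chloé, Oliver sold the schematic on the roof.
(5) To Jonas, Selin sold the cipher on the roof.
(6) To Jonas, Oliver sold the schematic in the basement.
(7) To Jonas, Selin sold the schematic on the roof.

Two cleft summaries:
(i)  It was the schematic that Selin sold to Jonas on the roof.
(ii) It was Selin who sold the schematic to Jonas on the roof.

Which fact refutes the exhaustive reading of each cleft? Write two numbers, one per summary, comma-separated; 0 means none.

(i): focus "the schematic". Looking for same agent, recipient, setting (Selin / Jonas / on the roof) with some other thing — fact (5) has the cipher there. Refuted.
(ii): focus "Selin". Looking for same thing, recipient, setting (the schematic / Jonas / on the roof) with some other agent — fact (2) has Dmitri there. Refuted.

5, 2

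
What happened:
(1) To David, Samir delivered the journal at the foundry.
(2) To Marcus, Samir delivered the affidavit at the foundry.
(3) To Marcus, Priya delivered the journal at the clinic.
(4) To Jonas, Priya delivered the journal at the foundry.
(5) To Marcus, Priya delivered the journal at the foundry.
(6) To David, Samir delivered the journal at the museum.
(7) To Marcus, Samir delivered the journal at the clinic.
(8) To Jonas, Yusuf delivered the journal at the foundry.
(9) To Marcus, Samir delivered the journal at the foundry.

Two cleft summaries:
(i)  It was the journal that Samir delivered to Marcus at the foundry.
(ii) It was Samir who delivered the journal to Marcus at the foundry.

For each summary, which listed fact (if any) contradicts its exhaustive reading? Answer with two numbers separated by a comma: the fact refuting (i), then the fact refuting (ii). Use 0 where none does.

2, 5

Summary (i) focuses "the journal" (the thing); background same agent, recipient, setting (Samir / Marcus / at the foundry). Fact (2) matches that background with thing = the affidavit — refutes (i).
Summary (ii) focuses "Samir" (the agent); background same thing, recipient, setting (the journal / Marcus / at the foundry). Fact (5) matches that background with agent = Priya — refutes (ii).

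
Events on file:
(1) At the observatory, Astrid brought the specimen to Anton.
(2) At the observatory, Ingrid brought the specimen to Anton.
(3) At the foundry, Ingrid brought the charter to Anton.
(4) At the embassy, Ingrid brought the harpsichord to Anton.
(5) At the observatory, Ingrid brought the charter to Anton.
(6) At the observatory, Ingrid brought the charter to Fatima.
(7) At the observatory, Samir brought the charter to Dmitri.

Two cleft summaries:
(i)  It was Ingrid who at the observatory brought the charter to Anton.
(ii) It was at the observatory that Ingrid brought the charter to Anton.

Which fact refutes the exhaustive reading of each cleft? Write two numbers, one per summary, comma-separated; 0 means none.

(i): focus "Ingrid". No fact shares thing = the charter, recipient = Anton, setting = at the observatory with a different agent. 0.
(ii): focus "at the observatory". Looking for agent = Ingrid, thing = the charter, recipient = Anton with some other setting — fact (3) has at the foundry there. Refuted.

0, 3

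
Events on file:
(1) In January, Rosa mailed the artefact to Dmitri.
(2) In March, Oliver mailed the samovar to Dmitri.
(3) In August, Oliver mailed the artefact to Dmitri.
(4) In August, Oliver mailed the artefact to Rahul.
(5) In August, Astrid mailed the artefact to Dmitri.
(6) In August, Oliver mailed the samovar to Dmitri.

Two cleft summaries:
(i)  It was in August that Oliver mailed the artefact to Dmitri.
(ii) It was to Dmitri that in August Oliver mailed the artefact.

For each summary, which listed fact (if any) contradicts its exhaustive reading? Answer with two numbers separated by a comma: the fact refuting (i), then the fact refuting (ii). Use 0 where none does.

0, 4

(i): focus "in August". No fact shares agent = Oliver, thing = the artefact, recipient = Dmitri with a different setting. 0.
(ii): focus "Dmitri". Looking for agent = Oliver, thing = the artefact, setting = in August with some other recipient — fact (4) has Rahul there. Refuted.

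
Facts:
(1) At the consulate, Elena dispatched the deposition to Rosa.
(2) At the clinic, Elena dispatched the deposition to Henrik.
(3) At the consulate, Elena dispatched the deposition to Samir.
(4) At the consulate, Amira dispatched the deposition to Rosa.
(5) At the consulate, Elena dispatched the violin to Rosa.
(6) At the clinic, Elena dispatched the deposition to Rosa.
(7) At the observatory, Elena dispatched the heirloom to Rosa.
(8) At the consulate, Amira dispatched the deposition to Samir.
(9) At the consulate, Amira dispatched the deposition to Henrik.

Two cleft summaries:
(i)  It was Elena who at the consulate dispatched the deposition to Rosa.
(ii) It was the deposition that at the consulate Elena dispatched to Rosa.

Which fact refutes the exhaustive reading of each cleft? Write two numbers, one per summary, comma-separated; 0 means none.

Summary (i) focuses "Elena" (the agent); background thing = the deposition, recipient = Rosa, setting = at the consulate. Fact (4) matches that background with agent = Amira — refutes (i).
Summary (ii) focuses "the deposition" (the thing); background agent = Elena, recipient = Rosa, setting = at the consulate. Fact (5) matches that background with thing = the violin — refutes (ii).

4, 5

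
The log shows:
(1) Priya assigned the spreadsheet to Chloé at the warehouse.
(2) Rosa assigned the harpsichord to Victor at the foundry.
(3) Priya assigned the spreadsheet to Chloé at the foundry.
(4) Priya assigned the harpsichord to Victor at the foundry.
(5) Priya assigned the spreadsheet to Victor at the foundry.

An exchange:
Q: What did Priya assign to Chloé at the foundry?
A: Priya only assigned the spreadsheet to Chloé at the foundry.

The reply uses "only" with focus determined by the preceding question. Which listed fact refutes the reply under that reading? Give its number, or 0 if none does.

0

Answering "What did ...?" puts focus on the thing — here, "the spreadsheet".
"Only" then excludes alternative things while the background — agent = Priya, recipient = Chloé, setting = at the foundry — is held fixed.
No listed fact shares that background with another thing. Nothing contradicts the reply.
(Fact (1) would refute a reading with focus on the setting — but that is not what the question asks.)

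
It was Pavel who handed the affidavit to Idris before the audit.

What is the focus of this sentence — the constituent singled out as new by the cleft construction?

Pavel

In an it-cleft "It was X that/who ...", the clefted constituent X is the focus; the that/who-clause expresses the presupposed open proposition.
Here the focus is "Pavel". The backgrounded (presupposed) material includes "the affidavit", "to Idris" and "before the audit".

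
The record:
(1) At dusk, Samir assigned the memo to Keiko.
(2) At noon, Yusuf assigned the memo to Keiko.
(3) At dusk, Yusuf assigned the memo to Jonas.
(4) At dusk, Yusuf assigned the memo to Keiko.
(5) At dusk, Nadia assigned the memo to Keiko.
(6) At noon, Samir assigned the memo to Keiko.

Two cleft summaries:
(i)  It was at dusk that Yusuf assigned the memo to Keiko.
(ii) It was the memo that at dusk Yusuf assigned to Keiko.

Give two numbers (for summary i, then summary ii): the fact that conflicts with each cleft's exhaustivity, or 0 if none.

2, 0

(i): focus "at dusk". Looking for agent = Yusuf, thing = the memo, recipient = Keiko with some other setting — fact (2) has at noon there. Refuted.
(ii): focus "the memo". No fact shares agent = Yusuf, recipient = Keiko, setting = at dusk with a different thing. 0.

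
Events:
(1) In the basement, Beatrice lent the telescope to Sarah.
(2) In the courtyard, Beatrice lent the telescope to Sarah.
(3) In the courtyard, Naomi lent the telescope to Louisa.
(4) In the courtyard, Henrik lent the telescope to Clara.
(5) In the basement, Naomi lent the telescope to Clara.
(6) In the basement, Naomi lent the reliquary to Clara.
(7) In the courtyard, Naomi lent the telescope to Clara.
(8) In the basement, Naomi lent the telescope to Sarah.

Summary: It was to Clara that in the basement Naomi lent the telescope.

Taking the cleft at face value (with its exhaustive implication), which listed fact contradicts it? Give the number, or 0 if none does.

8

Focus of the cleft: "Clara" (the recipient). Presupposed background: same agent, thing, setting (Naomi / the telescope / in the basement).
The exhaustive reading says no other recipient fits that background.
But fact (8) also has same agent, thing, setting (Naomi / the telescope / in the basement), with recipient = Sarah — so the exhaustive reading fails.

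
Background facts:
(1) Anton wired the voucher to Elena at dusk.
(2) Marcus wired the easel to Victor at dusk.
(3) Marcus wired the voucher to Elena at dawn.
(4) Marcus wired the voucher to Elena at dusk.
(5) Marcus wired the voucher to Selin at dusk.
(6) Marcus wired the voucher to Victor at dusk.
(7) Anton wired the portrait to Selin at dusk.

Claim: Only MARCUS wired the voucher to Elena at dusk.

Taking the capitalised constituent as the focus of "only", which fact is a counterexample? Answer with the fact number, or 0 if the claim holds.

1

Focus (in capitals) is "Marcus" — the agent. "Only" excludes alternative agents while holding fixed same thing, recipient, setting (the voucher / Elena / at dusk).
Fact (1) shares the background but differs in agent (Anton) — a counterexample.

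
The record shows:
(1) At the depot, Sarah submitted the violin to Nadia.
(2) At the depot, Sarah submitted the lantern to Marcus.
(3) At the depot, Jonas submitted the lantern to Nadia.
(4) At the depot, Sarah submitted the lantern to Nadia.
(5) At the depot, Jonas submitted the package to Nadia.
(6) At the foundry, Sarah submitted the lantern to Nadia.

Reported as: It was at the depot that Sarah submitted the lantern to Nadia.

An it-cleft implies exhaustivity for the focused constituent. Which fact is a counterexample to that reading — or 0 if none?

The cleft puts "at the depot" in focus and presupposes the open proposition with agent = Sarah, thing = the lantern, recipient = Nadia.
The exhaustive reading says no other setting fits that background.
But fact (6) also has agent = Sarah, thing = the lantern, recipient = Nadia, with setting = at the foundry — so the exhaustive reading fails.

6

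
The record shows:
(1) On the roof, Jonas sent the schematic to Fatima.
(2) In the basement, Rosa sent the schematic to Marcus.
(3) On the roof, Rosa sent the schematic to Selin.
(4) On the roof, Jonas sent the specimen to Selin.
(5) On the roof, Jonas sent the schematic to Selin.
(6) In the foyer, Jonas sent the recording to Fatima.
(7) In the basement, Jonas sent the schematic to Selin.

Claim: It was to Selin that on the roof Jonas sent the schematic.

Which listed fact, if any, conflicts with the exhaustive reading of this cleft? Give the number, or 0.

The cleft puts "Selin" in focus and presupposes the open proposition with Jonas as agent and the schematic as thing and on the roof as setting.
The exhaustive reading says no other recipient fits that background.
But fact (1) also has Jonas as agent and the schematic as thing and on the roof as setting, with recipient = Fatima — so the exhaustive reading fails.

1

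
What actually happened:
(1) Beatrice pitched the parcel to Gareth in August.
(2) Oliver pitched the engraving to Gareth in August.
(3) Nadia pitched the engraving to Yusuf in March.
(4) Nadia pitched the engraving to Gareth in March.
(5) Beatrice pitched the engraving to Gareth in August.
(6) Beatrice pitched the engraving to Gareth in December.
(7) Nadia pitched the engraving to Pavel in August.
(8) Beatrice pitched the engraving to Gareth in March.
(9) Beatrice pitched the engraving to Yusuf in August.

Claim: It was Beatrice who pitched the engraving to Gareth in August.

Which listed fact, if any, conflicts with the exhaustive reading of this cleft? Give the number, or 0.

2

Focus of the cleft: "Beatrice" (the agent). Presupposed background: thing = the engraving, recipient = Gareth, setting = in August.
The exhaustive reading says no other agent fits that background.
But fact (2) also has thing = the engraving, recipient = Gareth, setting = in August, with agent = Oliver — so the exhaustive reading fails.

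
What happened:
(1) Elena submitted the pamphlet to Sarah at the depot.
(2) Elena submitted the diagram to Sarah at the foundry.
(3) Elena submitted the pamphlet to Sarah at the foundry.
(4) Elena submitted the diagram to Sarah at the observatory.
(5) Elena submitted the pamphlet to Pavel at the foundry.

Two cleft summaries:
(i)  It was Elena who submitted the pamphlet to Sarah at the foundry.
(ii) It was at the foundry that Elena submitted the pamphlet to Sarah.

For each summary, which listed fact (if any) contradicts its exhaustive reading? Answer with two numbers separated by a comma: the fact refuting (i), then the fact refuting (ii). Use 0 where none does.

(i): focus "Elena". No fact shares the pamphlet as thing and Sarah as recipient and at the foundry as setting with a different agent. 0.
(ii): focus "at the foundry". Looking for Elena as agent and the pamphlet as thing and Sarah as recipient with some other setting — fact (1) has at the depot there. Refuted.

0, 1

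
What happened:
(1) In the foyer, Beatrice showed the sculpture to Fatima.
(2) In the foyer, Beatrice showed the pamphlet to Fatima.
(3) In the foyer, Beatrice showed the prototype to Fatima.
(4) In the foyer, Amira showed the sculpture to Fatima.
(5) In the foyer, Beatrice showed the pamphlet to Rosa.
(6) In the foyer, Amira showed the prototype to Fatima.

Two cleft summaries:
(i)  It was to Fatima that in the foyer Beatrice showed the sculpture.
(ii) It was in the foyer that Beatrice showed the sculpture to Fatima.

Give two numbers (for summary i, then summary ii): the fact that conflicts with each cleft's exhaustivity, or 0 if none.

0, 0

Summary (i) focuses "Fatima" (the recipient); background Beatrice as agent and the sculpture as thing and in the foyer as setting. No fact matches that background with a different recipient, so 0.
Summary (ii) focuses "in the foyer" (the setting); background Beatrice as agent and the sculpture as thing and Fatima as recipient. No fact matches that background with a different setting, so 0.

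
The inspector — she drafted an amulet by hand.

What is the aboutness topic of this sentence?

the inspector

The construction explicitly marks "the inspector" as what the sentence is about — the topic.
The remainder of the clause is the comment (what is said about the topic).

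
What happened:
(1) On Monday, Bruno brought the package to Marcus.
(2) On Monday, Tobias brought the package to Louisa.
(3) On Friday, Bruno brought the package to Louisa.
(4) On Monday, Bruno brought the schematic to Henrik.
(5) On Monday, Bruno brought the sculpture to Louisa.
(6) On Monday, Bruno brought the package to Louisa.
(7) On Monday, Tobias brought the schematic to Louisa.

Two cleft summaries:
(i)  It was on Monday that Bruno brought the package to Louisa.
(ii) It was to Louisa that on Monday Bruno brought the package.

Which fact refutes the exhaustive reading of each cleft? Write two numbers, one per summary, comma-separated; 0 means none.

3, 1

(i): focus "on Monday". Looking for same agent, thing, recipient (Bruno / the package / Louisa) with some other setting — fact (3) has on Friday there. Refuted.
(ii): focus "Louisa". Looking for same agent, thing, setting (Bruno / the package / on Monday) with some other recipient — fact (1) has Marcus there. Refuted.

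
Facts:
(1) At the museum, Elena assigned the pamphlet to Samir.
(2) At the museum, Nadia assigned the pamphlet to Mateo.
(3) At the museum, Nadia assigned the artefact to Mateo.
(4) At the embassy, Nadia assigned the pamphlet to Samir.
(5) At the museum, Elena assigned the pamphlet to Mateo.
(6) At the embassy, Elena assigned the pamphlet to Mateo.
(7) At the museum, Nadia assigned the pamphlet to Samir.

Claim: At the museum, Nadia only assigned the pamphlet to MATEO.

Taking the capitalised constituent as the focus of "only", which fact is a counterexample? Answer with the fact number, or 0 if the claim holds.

The capitals mark "Mateo" as focus. So "only" rules out other recipients, with the rest (Nadia as agent and the pamphlet as thing and at the museum as setting) as background.
Fact (7) shares the background but differs in recipient (Samir) — a counterexample.

7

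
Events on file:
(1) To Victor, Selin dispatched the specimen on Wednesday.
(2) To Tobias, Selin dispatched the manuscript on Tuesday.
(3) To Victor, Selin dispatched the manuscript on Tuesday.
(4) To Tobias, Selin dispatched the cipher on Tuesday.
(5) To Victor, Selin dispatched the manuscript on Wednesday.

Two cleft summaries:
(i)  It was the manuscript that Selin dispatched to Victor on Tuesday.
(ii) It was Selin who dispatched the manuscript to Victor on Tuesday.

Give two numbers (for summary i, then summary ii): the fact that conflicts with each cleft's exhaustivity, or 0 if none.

Summary (i) focuses "the manuscript" (the thing); background Selin as agent and Victor as recipient and on Tuesday as setting. No fact matches that background with a different thing, so 0.
Summary (ii) focuses "Selin" (the agent); background the manuscript as thing and Victor as recipient and on Tuesday as setting. No fact matches that background with a different agent, so 0.

0, 0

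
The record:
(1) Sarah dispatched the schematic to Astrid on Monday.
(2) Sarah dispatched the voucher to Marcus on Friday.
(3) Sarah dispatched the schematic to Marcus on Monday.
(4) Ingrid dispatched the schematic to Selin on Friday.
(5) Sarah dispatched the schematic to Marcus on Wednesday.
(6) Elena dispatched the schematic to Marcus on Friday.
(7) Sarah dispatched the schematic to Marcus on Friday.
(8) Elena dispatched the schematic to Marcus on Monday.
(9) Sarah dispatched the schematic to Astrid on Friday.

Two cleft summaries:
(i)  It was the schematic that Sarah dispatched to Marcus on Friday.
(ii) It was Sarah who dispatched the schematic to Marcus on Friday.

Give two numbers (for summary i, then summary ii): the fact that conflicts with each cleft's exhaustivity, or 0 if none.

2, 6

(i): focus "the schematic". Looking for Sarah as agent and Marcus as recipient and on Friday as setting with some other thing — fact (2) has the voucher there. Refuted.
(ii): focus "Sarah". Looking for the schematic as thing and Marcus as recipient and on Friday as setting with some other agent — fact (6) has Elena there. Refuted.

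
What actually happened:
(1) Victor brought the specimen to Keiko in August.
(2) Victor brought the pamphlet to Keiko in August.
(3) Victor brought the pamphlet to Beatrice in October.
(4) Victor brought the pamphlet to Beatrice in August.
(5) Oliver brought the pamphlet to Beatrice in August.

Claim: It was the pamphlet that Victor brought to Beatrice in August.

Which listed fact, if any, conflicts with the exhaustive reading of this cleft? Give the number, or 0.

0

The cleft puts "the pamphlet" in focus and presupposes the open proposition with Victor as agent and Beatrice as recipient and in August as setting.
Exhaustivity: the pamphlet is the only thing satisfying that background.
No listed fact matches the background with a different thing. Exhaustivity holds.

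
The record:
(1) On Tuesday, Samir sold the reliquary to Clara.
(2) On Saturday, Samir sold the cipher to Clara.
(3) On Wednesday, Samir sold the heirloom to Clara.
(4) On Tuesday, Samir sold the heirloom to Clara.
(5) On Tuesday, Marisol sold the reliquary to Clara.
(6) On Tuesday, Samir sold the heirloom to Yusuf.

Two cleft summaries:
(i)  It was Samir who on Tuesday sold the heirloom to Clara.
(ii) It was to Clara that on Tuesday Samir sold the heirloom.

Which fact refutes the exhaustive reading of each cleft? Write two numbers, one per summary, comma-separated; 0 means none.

Summary (i) focuses "Samir" (the agent); background the heirloom as thing and Clara as recipient and on Tuesday as setting. No fact matches that background with a different agent, so 0.
Summary (ii) focuses "Clara" (the recipient); background Samir as agent and the heirloom as thing and on Tuesday as setting. Fact (6) matches that background with recipient = Yusuf — refutes (ii).

0, 6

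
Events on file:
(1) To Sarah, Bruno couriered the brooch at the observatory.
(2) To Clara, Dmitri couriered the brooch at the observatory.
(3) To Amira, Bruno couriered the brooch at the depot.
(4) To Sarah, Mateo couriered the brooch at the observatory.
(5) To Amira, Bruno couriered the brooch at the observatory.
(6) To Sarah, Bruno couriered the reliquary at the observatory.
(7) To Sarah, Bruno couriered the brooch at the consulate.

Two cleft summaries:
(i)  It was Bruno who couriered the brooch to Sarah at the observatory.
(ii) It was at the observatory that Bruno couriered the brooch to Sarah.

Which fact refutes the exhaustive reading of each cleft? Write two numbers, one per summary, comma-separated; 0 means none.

4, 7

Summary (i) focuses "Bruno" (the agent); background the brooch as thing and Sarah as recipient and at the observatory as setting. Fact (4) matches that background with agent = Mateo — refutes (i).
Summary (ii) focuses "at the observatory" (the setting); background Bruno as agent and the brooch as thing and Sarah as recipient. Fact (7) matches that background with setting = at the consulate — refutes (ii).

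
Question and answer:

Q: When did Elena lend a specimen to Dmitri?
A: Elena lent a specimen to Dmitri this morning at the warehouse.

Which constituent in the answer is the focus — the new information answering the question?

The wh-word "when" asks about the time.
In the answer, "Elena", "a specimen" and "to Dmitri" are given — repeated from the question.
"at the warehouse" is also new, but it specifies the location, which is not what the question asks about — so it is not the focus.
The constituent filling the time gap is "this morning"; that is the focus.

this morning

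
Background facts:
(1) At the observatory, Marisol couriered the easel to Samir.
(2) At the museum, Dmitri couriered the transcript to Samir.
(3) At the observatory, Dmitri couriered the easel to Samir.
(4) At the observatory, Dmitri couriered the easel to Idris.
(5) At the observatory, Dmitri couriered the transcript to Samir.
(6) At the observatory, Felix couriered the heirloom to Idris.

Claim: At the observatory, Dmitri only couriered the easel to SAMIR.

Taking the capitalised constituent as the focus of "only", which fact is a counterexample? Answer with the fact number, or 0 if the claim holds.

Focus (in capitals) is "Samir" — the recipient. "Only" excludes alternative recipients while holding fixed Dmitri as agent and the easel as thing and at the observatory as setting.
Fact (4) matches on Dmitri as agent and the easel as thing and at the observatory as setting, but has recipient = Idris instead. That refutes the claim.

4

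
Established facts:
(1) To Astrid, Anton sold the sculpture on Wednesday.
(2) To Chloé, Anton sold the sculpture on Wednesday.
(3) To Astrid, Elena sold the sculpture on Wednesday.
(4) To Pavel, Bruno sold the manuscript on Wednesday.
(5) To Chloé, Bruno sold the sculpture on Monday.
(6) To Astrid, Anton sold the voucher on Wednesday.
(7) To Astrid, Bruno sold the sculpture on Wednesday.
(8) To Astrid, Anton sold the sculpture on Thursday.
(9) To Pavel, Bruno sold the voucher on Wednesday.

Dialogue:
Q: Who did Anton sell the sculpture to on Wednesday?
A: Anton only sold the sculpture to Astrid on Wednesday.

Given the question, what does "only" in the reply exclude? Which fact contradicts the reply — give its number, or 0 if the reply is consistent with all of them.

The question "Who did ... to ...?" targets the recipient, so in the reply the focus falls on "Astrid".
"Only" then excludes alternative recipients while the background — same agent, thing, setting (Anton / the sculpture / on Wednesday) — is held fixed.
Fact (2) keeps same agent, thing, setting (Anton / the sculpture / on Wednesday) but has recipient = Chloé; that refutes the reply.
(Fact (6) would refute a reading with focus on the thing — but that is not what the question asks.)

2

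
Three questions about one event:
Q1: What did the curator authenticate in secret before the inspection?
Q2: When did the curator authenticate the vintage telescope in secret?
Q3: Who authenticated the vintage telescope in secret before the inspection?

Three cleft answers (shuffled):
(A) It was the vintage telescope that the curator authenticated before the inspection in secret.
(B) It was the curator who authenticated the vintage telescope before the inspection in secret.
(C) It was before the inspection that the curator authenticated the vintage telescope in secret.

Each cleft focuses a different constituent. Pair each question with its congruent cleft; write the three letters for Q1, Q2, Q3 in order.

Q1 asks about the direct object; cleft (A) focuses "the vintage telescope", which is the direct object — so Q1 → A.
Q2 asks about the time; cleft (C) focuses "before the inspection", which is the time — so Q2 → C.
Q3 asks about the subject (agent); cleft (B) focuses "the curator", which is the subject (agent) — so Q3 → B.
Mapping: Q1→A, Q2→C, Q3→B.

ACB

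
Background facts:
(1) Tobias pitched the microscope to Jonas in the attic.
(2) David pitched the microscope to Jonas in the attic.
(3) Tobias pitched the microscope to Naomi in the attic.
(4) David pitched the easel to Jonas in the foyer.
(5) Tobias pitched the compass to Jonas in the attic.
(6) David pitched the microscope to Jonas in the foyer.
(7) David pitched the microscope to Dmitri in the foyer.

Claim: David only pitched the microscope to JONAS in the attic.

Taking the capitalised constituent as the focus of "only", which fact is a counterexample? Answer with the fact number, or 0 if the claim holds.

The capitals mark "Jonas" as focus. So "only" rules out other recipients, with the rest (agent = David, thing = the microscope, setting = in the attic) as background.
Every other fact changes something in the background, not just the recipient. Nothing refutes the claim.

0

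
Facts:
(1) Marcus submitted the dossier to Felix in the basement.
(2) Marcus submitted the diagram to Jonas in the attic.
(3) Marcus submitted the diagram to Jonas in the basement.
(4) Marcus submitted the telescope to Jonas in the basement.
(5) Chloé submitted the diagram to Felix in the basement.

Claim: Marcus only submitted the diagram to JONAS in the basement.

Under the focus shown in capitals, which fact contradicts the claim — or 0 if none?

0

The capitals mark "Jonas" as focus. So "only" rules out other recipients, with the rest (Marcus as agent and the diagram as thing and in the basement as setting) as background.
Every other fact changes something in the background, not just the recipient. Nothing refutes the claim.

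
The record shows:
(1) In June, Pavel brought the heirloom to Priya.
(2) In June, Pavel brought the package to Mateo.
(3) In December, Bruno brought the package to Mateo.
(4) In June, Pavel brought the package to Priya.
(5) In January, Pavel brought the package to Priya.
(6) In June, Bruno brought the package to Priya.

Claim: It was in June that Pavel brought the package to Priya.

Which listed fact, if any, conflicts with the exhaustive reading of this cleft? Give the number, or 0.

Focus of the cleft: "in June" (the setting). Presupposed background: Pavel as agent and the package as thing and Priya as recipient.
The exhaustive reading says no other setting fits that background.
Fact (5) shares the background but with setting = in January; exhaustivity is violated.

5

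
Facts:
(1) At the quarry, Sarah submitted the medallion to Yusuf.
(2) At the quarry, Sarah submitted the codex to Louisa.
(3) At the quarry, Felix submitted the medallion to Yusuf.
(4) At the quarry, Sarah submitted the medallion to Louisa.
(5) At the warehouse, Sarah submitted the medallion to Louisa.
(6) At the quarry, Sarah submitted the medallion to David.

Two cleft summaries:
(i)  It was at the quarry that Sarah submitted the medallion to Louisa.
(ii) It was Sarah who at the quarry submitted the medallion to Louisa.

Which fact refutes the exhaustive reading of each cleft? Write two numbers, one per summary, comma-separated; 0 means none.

5, 0

(i): focus "at the quarry". Looking for agent = Sarah, thing = the medallion, recipient = Louisa with some other setting — fact (5) has at the warehouse there. Refuted.
(ii): focus "Sarah". No fact shares thing = the medallion, recipient = Louisa, setting = at the quarry with a different agent. 0.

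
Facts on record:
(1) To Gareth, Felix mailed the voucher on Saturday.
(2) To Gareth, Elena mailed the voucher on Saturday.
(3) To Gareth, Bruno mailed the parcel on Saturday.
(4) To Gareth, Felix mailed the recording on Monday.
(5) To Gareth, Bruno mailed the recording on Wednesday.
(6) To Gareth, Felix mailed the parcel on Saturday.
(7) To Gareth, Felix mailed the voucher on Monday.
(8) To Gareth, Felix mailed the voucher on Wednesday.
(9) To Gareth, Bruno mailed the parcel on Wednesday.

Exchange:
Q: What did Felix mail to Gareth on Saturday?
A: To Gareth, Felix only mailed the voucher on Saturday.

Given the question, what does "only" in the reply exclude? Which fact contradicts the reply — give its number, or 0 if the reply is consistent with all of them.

Answering "What did ...?" puts focus on the thing — here, "the voucher".
"Only" then excludes alternative things while the background — same agent, recipient, setting (Felix / Gareth / on Saturday) — is held fixed.
Fact (6) shares the background with a different thing (the parcel) — counterexample.
(Fact (7) would refute a reading with focus on the setting — but that is not what the question asks.)

6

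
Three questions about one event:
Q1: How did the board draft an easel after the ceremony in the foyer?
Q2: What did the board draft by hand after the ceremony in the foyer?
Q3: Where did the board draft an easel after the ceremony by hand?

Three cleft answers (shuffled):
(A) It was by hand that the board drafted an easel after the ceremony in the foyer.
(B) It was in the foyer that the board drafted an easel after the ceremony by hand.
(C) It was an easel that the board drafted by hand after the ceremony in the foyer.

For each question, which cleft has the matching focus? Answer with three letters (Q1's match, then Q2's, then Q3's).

Q1 asks about the manner; cleft (A) focuses "by hand", which is the manner — so Q1 → A.
Q2 asks about the direct object; cleft (C) focuses "an easel", which is the direct object — so Q2 → C.
Q3 asks about the location; cleft (B) focuses "in the foyer", which is the location — so Q3 → B.
Mapping: Q1→A, Q2→C, Q3→B.

ACB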